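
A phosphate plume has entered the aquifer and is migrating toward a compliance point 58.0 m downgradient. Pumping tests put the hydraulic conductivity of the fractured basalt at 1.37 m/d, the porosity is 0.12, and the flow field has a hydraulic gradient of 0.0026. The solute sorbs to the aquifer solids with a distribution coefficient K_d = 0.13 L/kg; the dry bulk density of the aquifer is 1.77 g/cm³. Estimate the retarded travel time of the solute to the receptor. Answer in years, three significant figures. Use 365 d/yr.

15.6 years

q = Ki = 1.37 × 0.0026 = 0.003562 m/d
Average linear velocity = 0.003562 / 0.12 = 0.02968 m/d
Retardation R = 1 + ρ_b·K_d/n = 1 + 1.77×0.13/0.12 = 2.918
Contaminant velocity v_c = v/R = 0.02968/2.918 = 0.01017 m/d
t = L/v_c = 58.0/0.01017 = 5701 d
   = 5701/365 = 15.6 yr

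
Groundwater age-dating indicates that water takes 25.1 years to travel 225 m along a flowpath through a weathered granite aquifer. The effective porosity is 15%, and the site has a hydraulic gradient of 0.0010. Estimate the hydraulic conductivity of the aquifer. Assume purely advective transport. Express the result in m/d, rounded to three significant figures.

3.68 m/d

t = 25.1 years = 9162 d
v = L / t = 225 / 9162 = 0.02456 m/d
K = v · n / i = 0.02456 × 0.15 / 0.0010 = 3.68 m/d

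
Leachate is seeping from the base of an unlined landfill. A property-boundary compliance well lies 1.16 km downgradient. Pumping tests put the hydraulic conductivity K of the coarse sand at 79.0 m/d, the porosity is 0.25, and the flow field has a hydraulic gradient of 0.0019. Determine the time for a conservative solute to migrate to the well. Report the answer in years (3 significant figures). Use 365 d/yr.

5.29 years

Darcy flux q = K·i = 79.0 × 0.0019 = 0.1501 m/d
v_s = q/n_e = 0.1501/0.25 = 0.6004 m/d
L = 1.16 km = 1160 m
t = L / v = 1160 / 0.6004 = 1932 d
   = 1932 / 365 = 5.29 yr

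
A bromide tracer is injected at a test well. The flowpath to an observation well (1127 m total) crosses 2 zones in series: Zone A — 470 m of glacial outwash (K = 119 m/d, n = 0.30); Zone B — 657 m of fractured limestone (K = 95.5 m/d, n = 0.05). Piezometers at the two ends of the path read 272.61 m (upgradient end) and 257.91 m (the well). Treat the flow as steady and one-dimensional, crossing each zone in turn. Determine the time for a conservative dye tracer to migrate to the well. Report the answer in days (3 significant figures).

Total head drop ΔH = 272.61 − 257.91 = 14.70 m
Steady 1-D flow in series ⇒ the Darcy flux q is identical in every zone and the zone head losses add (resistances L/K in series).
Σ(L/K) = 470/119 + 657/95.5 = 3.950 + 6.880 = 10.83 d
q = ΔH / Σ(L/K) = 14.70 / 10.83 = 1.357 m/d (same in every zone)
Zone A: v = q/n = 1.357/0.30 = 4.525 m/d → t_A = 470/4.525 = 103.9 d
Zone B: v = q/n = 1.357/0.05 = 27.15 m/d → t_B = 657/27.15 = 24.20 d
Total t = 103.9 + 24.20 = 128.1 d

128 days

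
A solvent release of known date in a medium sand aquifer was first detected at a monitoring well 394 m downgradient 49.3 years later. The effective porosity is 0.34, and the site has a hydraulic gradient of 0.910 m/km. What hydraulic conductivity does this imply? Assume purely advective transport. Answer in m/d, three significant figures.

t = 49.3 years = 17990 d
v = L / t = 394 / 17990 = 0.02190 m/d
K = v · n / i = 0.02190 × 0.34 / 9.1e-4 = 8.18 m/d

8.18 m/d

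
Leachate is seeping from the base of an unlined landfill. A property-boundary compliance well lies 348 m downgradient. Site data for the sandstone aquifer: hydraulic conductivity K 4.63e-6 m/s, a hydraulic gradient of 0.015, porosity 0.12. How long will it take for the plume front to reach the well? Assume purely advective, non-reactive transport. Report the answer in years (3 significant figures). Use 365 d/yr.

K = 4.63e-6 m/s × 86400 s/d = 0.4000 m/d
Specific discharge q = 0.4000 × 0.015 = 0.006000 m/d
v_s = q/n_e = 0.006000/0.12 = 0.05000 m/d
t = L / v = 348 / 0.05000 = 6959 d
   = 6959 / 365 = 19.1 yr

19.1 years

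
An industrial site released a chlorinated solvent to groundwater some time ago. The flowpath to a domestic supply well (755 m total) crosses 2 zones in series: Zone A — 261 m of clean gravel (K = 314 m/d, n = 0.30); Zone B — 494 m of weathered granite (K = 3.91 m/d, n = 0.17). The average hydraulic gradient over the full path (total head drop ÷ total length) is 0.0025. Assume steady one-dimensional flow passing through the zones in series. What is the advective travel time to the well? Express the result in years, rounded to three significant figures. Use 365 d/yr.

For zones in series the flux q is common to all zones; the equivalent conductivity is the harmonic (thickness-weighted) mean, K_eq = L_total / Σ(L_j/K_j).
Σ(L/K) = 261/314 + 494/3.91 = 0.8312 + 126.3 = 127.2 d
K_eq = L_total / Σ(L/K) = 755 / 127.2 = 5.937 m/d
q = K_eq · i = 5.937 × 0.0025 = 0.01484 m/d (same in every zone)
Zone A: v = q/n = 0.01484/0.30 = 0.04947 m/d → t_A = 261/0.04947 = 5276 d
Zone B: v = q/n = 0.01484/0.17 = 0.08731 m/d → t_B = 494/0.08731 = 5658 d
Total t = 5276 + 5658 = 10930 d
   = 10930 / 365 = 30.0 yr

30.0 years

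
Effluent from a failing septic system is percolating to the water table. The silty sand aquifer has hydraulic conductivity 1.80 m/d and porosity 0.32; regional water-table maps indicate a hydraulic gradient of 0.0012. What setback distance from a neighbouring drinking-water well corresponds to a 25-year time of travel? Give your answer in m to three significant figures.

61.6 m

q = Ki = 1.80 × 0.0012 = 0.002160 m/d
v = Ki/n = 1.80·0.0012/0.32 = 0.006750 m/d
T = 25 yr × 365 = 9125 d
L = v × T = 0.006750 × 9125 = 61.59 m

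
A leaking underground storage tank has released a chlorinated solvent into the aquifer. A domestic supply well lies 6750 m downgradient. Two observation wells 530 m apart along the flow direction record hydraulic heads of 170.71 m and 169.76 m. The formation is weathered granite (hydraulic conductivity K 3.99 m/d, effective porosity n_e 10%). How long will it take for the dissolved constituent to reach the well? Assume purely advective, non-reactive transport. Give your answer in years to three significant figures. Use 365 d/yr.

Hydraulic gradient i = (170.71 − 169.76) / 530 = 0.95 / 530 = 0.001792
q = Ki = 3.99 × 0.001792 = 0.007152 m/d
v_s = q/n_e = 0.007152/0.10 = 0.07152 m/d
t = L / v = 6750 / 0.07152 = 94380 d
   = 94380 / 365 = 259 yr

259 years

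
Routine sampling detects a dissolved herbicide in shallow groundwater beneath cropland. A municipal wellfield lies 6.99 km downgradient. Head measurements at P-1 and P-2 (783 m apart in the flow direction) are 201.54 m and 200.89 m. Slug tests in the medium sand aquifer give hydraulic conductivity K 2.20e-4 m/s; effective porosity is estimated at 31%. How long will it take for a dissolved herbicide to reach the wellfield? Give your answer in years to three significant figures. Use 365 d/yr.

376 years

Hydraulic gradient i = (201.54 − 200.89) / 783 = 0.65 / 783 = 8.301e-4
K = 2.20e-4 m/s × 86400 s/d = 19.01 m/d
Specific discharge q = 19.01 × 8.301e-4 = 0.01578 m/d
Seepage velocity v = q / n = 0.01578 / 0.31 = 0.05090 m/d
L = 6.99 km = 6990 m
t = L / v = 6990 / 0.05090 = 137300 d
   = 137300 / 365 = 376 yr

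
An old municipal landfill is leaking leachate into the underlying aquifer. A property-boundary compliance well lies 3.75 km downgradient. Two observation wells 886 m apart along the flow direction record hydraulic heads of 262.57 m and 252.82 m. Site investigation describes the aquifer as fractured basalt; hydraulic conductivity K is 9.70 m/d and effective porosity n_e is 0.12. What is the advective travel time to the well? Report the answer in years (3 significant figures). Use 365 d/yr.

Hydraulic gradient i = (262.57 − 252.82) / 886 = 9.75 / 886 = 0.01100
Darcy flux q = K·i = 9.70 × 0.01100 = 0.1067 m/d
Seepage velocity v = q / n = 0.1067 / 0.12 = 0.8895 m/d
L = 3.75 km = 3750 m
t = L / v = 3750 / 0.8895 = 4216 d
   = 4216 / 365 = 11.5 yr

11.5 years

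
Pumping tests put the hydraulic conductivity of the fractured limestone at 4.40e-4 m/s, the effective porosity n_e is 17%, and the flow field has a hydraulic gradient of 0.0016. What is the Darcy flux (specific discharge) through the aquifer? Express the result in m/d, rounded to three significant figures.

K = 4.40e-4 m/s × 86400 s/d = 38.02 m/d
Specific discharge q = 38.02 × 0.0016 = 0.06083 m/d

0.0608 m/d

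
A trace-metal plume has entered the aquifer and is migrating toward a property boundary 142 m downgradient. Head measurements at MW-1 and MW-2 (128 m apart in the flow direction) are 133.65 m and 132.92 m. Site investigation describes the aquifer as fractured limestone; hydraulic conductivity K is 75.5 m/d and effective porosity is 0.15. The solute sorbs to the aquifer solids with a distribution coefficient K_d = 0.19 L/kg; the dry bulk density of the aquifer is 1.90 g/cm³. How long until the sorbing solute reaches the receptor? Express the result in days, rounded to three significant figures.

169 days

Hydraulic gradient i = (133.65 − 132.92) / 128 = 0.73 / 128 = 0.005703
q = Ki = 75.5 × 0.005703 = 0.4306 m/d
v = Ki/n = 75.5·0.005703/0.15 = 2.871 m/d
Retardation R = 1 + ρ_b·K_d/n = 1 + 1.90×0.19/0.15 = 3.407
Contaminant velocity v_c = v/R = 2.871/3.407 = 0.8426 m/d
t = L/v_c = 142/0.8426 = 168.5 d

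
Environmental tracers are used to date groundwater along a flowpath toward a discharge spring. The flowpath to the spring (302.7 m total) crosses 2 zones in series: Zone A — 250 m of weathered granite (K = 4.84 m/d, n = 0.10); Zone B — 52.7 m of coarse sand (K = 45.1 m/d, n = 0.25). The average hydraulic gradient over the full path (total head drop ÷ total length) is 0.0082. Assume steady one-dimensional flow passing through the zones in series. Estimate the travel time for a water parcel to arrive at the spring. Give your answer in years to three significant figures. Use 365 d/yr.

Steady 1-D flow in series ⇒ the Darcy flux q is identical in every zone and the zone head losses add (resistances L/K in series).
Σ(L/K) = 250/4.84 + 52.7/45.1 = 51.65 + 1.169 = 52.82 d
K_eq = L_total / Σ(L/K) = 302.7 / 52.82 = 5.731 m/d
q = K_eq · i = 5.731 × 0.0082 = 0.04699 m/d (same in every zone)
Zone A: v = q/n = 0.04699/0.10 = 0.4699 m/d → t_A = 250/0.4699 = 532.0 d
Zone B: v = q/n = 0.04699/0.25 = 0.1880 m/d → t_B = 52.7/0.1880 = 280.4 d
Total t = 532.0 + 280.4 = 812.4 d
   = 812.4 / 365 = 2.23 yr

2.23 years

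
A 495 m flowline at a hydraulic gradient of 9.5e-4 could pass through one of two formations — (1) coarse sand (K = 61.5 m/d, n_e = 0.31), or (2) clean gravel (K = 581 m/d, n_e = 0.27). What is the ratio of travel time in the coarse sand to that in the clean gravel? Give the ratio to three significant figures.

10.8

Unit 1 (coarse sand): v = 61.5×9.5e-4/0.31 = 0.1885 m/d, t = 495/0.1885 = 2626 d
Unit 2 (clean gravel): v = 581×9.5e-4/0.27 = 2.044 m/d, t = 495/2.044 = 242.1 d
t(coarse sand) / t(clean gravel) = 2626/242.1 = 10.8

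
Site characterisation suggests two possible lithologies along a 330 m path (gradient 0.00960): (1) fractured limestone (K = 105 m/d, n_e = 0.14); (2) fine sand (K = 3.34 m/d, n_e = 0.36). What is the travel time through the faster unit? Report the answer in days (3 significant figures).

45.8 days

Unit 1 (fractured limestone): v = 105×0.0096/0.14 = 7.200 m/d, t = 330/7.200 = 45.83 d
Unit 2 (fine sand): v = 3.34×0.0096/0.36 = 0.08907 m/d, t = 330/0.08907 = 3705 d
Faster unit: t = 45.8 d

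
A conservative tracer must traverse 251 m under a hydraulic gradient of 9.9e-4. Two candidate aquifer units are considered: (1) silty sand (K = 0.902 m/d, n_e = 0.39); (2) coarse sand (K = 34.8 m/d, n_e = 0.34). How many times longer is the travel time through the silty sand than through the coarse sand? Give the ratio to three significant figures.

44.3

Unit 1 (silty sand): v = 0.902×9.9e-4/0.39 = 0.002290 m/d, t = 251/0.002290 = 109600 d
Unit 2 (coarse sand): v = 34.8×9.9e-4/0.34 = 0.1013 m/d, t = 251/0.1013 = 2477 d
t(silty sand) / t(coarse sand) = 109600/2477 = 44.3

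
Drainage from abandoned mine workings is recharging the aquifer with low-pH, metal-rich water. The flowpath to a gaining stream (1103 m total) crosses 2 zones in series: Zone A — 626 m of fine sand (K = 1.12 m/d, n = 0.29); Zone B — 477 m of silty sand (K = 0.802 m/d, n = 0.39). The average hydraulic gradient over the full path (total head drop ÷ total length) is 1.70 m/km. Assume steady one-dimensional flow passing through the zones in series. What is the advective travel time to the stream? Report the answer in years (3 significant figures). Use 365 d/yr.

620 years

Continuity: the same q passes through each zone, so ΔH = q·Σ(L_j/K_j) — the zones act as resistances in series.
Σ(L/K) = 626/1.12 + 477/0.802 = 558.9 + 594.8 = 1154 d
K_eq = L_total / Σ(L/K) = 1103 / 1154 = 0.9561 m/d
q = K_eq · i = 0.9561 × 0.0017 = 0.001625 m/d (same in every zone)
Zone A: v = q/n = 0.001625/0.29 = 0.005604 m/d → t_A = 626/0.005604 = 111700 d
Zone B: v = q/n = 0.001625/0.39 = 0.004167 m/d → t_B = 477/0.004167 = 114500 d
Total t = 111700 + 114500 = 226200 d
   = 226200 / 365 = 620 yr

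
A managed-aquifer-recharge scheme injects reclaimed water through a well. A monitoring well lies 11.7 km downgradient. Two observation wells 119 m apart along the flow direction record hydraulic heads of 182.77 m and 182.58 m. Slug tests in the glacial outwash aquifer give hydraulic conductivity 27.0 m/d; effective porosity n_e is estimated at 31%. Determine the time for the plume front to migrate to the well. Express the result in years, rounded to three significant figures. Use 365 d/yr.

231 years

Hydraulic gradient i = (182.77 − 182.58) / 119 = 0.19 / 119 = 0.001597
Darcy flux q = K·i = 27.0 × 0.001597 = 0.04311 m/d
v = Ki/n = 27.0·0.001597/0.31 = 0.1391 m/d
L = 11.7 km = 11700 m
t = L / v = 11700 / 0.1391 = 84140 d
   = 84140 / 365 = 231 yr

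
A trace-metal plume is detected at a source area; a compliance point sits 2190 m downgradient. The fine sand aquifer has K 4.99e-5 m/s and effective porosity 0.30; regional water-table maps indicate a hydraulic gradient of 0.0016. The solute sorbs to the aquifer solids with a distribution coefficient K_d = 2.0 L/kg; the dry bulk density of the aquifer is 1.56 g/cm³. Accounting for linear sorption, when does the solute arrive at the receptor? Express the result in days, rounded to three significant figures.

K = 4.99e-5 m/s × 86400 s/d = 4.311 m/d
Darcy flux q = K·i = 4.311 × 0.0016 = 0.006898 m/d
Seepage velocity v = q / n = 0.006898 / 0.30 = 0.02299 m/d
Retardation R = 1 + ρ_b·K_d/n = 1 + 1.56×2.0/0.30 = 11.40
Contaminant velocity v_c = v/R = 0.02299/11.40 = 0.002017 m/d
t = L/v_c = 2190/0.002017 = 1.086e6 d

1.09e6 days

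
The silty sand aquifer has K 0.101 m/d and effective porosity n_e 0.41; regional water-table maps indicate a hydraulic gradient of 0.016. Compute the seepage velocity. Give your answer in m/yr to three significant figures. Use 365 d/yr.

1.44 m/yr

q = Ki = 0.101 × 0.016 = 0.001616 m/d
v = Ki/n = 0.101·0.016/0.41 = 0.003941 m/d
   = 0.003941 × 365 = 1.44 m/yr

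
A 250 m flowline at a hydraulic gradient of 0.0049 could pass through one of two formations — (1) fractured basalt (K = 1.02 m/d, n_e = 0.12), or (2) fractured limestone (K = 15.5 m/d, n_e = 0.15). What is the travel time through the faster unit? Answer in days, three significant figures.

Unit 1 (fractured basalt): v = 1.02×0.0049/0.12 = 0.04165 m/d, t = 250/0.04165 = 6002 d
Unit 2 (fractured limestone): v = 15.5×0.0049/0.15 = 0.5063 m/d, t = 250/0.5063 = 493.7 d
Faster unit: t = 494 d

494 days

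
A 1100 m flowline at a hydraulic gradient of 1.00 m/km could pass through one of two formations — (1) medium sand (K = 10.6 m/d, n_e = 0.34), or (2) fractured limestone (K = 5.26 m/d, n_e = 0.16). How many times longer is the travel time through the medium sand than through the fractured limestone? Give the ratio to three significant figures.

1.05

Unit 1 (medium sand): v = 10.6×0.0010/0.34 = 0.03118 m/d, t = 1100/0.03118 = 35280 d
Unit 2 (fractured limestone): v = 5.26×0.0010/0.16 = 0.03288 m/d, t = 1100/0.03288 = 33460 d
t(medium sand) / t(fractured limestone) = 35280/33460 = 1.05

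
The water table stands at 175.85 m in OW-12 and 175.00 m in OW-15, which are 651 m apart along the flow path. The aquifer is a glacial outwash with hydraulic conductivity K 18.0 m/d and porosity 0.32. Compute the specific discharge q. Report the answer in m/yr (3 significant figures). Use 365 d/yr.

8.58 m/yr

Hydraulic gradient i = (175.85 − 175.00) / 651 = 0.85 / 651 = 0.001306
Specific discharge q = 18.0 × 0.001306 = 0.02350 m/d
   = 0.02350 × 365 = 8.58 m/yr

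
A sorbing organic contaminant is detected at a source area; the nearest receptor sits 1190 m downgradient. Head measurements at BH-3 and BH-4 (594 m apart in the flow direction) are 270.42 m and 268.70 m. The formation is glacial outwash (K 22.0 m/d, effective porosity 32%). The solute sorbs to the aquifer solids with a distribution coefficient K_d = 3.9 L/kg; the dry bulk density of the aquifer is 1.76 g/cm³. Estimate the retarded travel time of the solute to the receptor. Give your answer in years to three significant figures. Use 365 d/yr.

368 years

Hydraulic gradient i = (270.42 − 268.70) / 594 = 1.72 / 594 = 0.002896
Darcy flux q = K·i = 22.0 × 0.002896 = 0.06370 m/d
v = Ki/n = 22.0·0.002896/0.32 = 0.1991 m/d
Retardation R = 1 + ρ_b·K_d/n = 1 + 1.76×3.9/0.32 = 22.45
Contaminant velocity v_c = v/R = 0.1991/22.45 = 0.008867 m/d
t = L/v_c = 1190/0.008867 = 134200 d
   = 134200/365 = 368 yr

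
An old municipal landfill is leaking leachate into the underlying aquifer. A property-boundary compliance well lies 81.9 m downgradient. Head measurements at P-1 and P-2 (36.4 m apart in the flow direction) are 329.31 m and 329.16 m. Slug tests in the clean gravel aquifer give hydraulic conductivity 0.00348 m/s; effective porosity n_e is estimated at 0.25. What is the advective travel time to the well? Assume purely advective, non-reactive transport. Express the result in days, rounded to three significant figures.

16.5 days

Hydraulic gradient i = (329.31 − 329.16) / 36.4 = 0.15 / 36.4 = 0.004121
K = 0.00348 m/s × 86400 s/d = 300.7 m/d
Specific discharge q = 300.7 × 0.004121 = 1.239 m/d
v_s = q/n_e = 1.239/0.25 = 4.956 m/d
t = L / v = 81.9 / 4.956 = 16.52 d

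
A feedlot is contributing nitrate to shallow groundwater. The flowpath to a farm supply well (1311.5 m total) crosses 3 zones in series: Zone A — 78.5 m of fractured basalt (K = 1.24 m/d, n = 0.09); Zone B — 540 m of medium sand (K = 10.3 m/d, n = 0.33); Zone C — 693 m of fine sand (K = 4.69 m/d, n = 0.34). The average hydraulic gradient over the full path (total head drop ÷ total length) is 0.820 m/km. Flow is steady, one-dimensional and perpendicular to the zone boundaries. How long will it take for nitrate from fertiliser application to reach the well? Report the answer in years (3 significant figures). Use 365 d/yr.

Steady 1-D flow in series ⇒ the Darcy flux q is identical in every zone and the zone head losses add (resistances L/K in series).
Σ(L/K) = 78.5/1.24 + 540/10.3 + 693/4.69 = 63.31 + 52.43 + 147.8 = 263.5 d
K_eq = L_total / Σ(L/K) = 1311.5 / 263.5 = 4.977 m/d
q = K_eq · i = 4.977 × 8.2e-4 = 0.004081 m/d (same in every zone)
Zone A: v = q/n = 0.004081/0.09 = 0.04535 m/d → t_A = 78.5/0.04535 = 1731 d
Zone B: v = q/n = 0.004081/0.33 = 0.01237 m/d → t_B = 540/0.01237 = 43660 d
Zone C: v = q/n = 0.004081/0.34 = 0.01200 m/d → t_C = 693/0.01200 = 57730 d
Total t = 1731 + 43660 + 57730 = 103100 d
   = 103100 / 365 = 283 yr

283 years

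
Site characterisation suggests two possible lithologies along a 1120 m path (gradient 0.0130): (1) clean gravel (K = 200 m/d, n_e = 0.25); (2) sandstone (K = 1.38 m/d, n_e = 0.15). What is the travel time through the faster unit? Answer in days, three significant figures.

108 days

Unit 1 (clean gravel): v = 200×0.013/0.25 = 10.40 m/d, t = 1120/10.40 = 107.7 d
Unit 2 (sandstone): v = 1.38×0.013/0.15 = 0.1196 m/d, t = 1120/0.1196 = 9365 d
Faster unit: t = 108 d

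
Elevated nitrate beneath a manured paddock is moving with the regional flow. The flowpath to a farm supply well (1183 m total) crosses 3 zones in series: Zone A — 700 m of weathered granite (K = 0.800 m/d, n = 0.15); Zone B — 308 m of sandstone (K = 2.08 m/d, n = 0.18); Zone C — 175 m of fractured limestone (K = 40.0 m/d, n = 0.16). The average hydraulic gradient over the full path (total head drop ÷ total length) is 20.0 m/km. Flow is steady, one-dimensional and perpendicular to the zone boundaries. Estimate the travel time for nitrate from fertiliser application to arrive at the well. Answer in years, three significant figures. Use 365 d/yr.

Steady 1-D flow in series ⇒ the Darcy flux q is identical in every zone and the zone head losses add (resistances L/K in series).
Σ(L/K) = 700/0.800 + 308/2.08 + 175/40.0 = 875.0 + 148.1 + 4.375 = 1027 d
K_eq = L_total / Σ(L/K) = 1183 / 1027 = 1.151 m/d
q = K_eq · i = 1.151 × 0.020 = 0.02303 m/d (same in every zone)
Zone A: v = q/n = 0.02303/0.15 = 0.1535 m/d → t_A = 700/0.1535 = 4560 d
Zone B: v = q/n = 0.02303/0.18 = 0.1279 m/d → t_B = 308/0.1279 = 2408 d
Zone C: v = q/n = 0.02303/0.16 = 0.1439 m/d → t_C = 175/0.1439 = 1216 d
Total t = 4560 + 2408 + 1216 = 8183 d
   = 8183 / 365 = 22.4 yr

22.4 years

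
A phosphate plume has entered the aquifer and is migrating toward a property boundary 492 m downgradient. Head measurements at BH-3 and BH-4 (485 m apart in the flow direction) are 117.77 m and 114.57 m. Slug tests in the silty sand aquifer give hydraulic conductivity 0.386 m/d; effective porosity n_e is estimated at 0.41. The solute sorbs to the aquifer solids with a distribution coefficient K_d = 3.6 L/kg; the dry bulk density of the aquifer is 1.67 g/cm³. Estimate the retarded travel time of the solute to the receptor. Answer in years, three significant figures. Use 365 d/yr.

Hydraulic gradient i = (117.77 − 114.57) / 485 = 3.20 / 485 = 0.006598
Specific discharge q = 0.386 × 0.006598 = 0.002547 m/d
v_s = q/n_e = 0.002547/0.41 = 0.006212 m/d
Retardation R = 1 + ρ_b·K_d/n = 1 + 1.67×3.6/0.41 = 15.66
Contaminant velocity v_c = v/R = 0.006212/15.66 = 3.966e-4 m/d
t = L/v_c = 492/3.966e-4 = 1.241e6 d
   = 1.241e6/365 = 3400 yr

3400 years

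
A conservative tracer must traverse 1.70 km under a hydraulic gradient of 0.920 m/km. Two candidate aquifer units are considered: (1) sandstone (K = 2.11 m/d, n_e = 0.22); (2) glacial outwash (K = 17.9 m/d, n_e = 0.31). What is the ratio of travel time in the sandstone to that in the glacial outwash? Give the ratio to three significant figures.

Unit 1 (sandstone): v = 2.11×9.2e-4/0.22 = 0.008824 m/d, t = 1700/0.008824 = 192700 d
Unit 2 (glacial outwash): v = 17.9×9.2e-4/0.31 = 0.05312 m/d, t = 1700/0.05312 = 32000 d
t(sandstone) / t(glacial outwash) = 192700/32000 = 6.02

6.02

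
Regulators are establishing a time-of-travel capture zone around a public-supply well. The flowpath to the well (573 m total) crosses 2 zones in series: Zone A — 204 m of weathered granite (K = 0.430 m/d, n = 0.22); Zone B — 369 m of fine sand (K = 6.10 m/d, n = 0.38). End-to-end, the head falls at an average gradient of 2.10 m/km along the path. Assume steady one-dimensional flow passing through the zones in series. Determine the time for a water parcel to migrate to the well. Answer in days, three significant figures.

82300 days

For zones in series the flux q is common to all zones; the equivalent conductivity is the harmonic (thickness-weighted) mean, K_eq = L_total / Σ(L_j/K_j).
Σ(L/K) = 204/0.430 + 369/6.10 = 474.4 + 60.49 = 534.9 d
K_eq = L_total / Σ(L/K) = 573 / 534.9 = 1.071 m/d
q = K_eq · i = 1.071 × 0.0021 = 0.002250 m/d (same in every zone)
Zone A: v = q/n = 0.002250/0.22 = 0.01023 m/d → t_A = 204/0.01023 = 19950 d
Zone B: v = q/n = 0.002250/0.38 = 0.005920 m/d → t_B = 369/0.005920 = 62330 d
Total t = 19950 + 62330 = 82280 d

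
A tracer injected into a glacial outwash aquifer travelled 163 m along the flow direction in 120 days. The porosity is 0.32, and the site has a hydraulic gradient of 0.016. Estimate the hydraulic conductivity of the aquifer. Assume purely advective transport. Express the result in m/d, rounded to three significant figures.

27.2 m/d

v = L / t = 163 / 120 = 1.358 m/d
K = v · n / i = 1.358 × 0.32 / 0.016 = 27.2 m/d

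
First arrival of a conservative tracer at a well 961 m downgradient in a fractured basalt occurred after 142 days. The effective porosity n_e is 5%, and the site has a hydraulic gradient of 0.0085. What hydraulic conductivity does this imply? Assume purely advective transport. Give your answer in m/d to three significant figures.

39.8 m/d

v = L / t = 961 / 142 = 6.768 m/d
K = v · n / i = 6.768 × 0.05 / 0.0085 = 39.8 m/d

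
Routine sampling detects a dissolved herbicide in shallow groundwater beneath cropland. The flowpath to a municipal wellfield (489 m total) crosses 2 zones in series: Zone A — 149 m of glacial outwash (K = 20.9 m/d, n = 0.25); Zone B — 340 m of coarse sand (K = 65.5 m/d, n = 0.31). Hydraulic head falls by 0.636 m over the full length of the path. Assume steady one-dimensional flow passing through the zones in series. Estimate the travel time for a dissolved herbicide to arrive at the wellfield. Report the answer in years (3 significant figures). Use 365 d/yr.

7.57 years

Steady 1-D flow in series ⇒ the Darcy flux q is identical in every zone and the zone head losses add (resistances L/K in series).
Σ(L/K) = 149/20.9 + 340/65.5 = 7.129 + 5.191 = 12.32 d
q = ΔH / Σ(L/K) = 0.636 / 12.32 = 0.05162 m/d (same in every zone)
Zone A: v = q/n = 0.05162/0.25 = 0.2065 m/d → t_A = 149/0.2065 = 721.6 d
Zone B: v = q/n = 0.05162/0.31 = 0.1665 m/d → t_B = 340/0.1665 = 2042 d
Total t = 721.6 + 2042 = 2763 d
   = 2763 / 365 = 7.57 yr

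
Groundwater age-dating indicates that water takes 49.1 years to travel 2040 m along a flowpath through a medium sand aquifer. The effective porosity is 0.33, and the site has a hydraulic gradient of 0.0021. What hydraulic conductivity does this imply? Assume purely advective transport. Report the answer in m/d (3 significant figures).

17.9 m/d

t = 49.1 years = 17920 d
v = L / t = 2040 / 17920 = 0.1138 m/d
K = v · n / i = 0.1138 × 0.33 / 0.0021 = 17.9 m/d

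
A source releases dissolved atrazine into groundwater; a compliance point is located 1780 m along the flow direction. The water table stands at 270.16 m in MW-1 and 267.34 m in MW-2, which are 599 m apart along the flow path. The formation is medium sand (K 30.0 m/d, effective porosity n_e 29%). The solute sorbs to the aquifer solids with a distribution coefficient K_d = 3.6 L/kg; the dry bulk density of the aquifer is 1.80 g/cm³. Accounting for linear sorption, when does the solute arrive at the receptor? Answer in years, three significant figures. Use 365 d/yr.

Hydraulic gradient i = (270.16 − 267.34) / 599 = 2.82 / 599 = 0.004708
Darcy flux q = K·i = 30.0 × 0.004708 = 0.1412 m/d
Seepage velocity v = q / n = 0.1412 / 0.29 = 0.4870 m/d
Retardation R = 1 + ρ_b·K_d/n = 1 + 1.80×3.6/0.29 = 23.34
Contaminant velocity v_c = v/R = 0.4870/23.34 = 0.02086 m/d
t = L/v_c = 1780/0.02086 = 85320 d
   = 85320/365 = 234 yr

234 years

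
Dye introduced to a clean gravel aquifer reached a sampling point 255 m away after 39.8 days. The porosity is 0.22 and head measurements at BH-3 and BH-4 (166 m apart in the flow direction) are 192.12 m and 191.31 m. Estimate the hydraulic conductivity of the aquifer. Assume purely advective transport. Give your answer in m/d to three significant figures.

289 m/d

Hydraulic gradient i = (192.12 − 191.31) / 166 = 0.81 / 166 = 0.004880
v = L / t = 255 / 39.8 = 6.407 m/d
K = v · n / i = 6.407 × 0.22 / 0.004880 = 289 m/d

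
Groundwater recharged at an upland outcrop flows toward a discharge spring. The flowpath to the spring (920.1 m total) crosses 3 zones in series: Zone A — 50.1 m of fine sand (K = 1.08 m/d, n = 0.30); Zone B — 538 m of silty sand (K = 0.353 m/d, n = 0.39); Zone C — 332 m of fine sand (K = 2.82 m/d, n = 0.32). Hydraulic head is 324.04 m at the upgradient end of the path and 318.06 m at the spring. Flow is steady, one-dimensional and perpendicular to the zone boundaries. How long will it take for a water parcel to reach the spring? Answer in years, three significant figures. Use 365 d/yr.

Total head drop ΔH = 324.04 − 318.06 = 5.98 m
Steady 1-D flow in series ⇒ the Darcy flux q is identical in every zone and the zone head losses add (resistances L/K in series).
Σ(L/K) = 50.1/1.08 + 538/0.353 + 332/2.82 = 46.39 + 1524 + 117.7 = 1688 d
q = ΔH / Σ(L/K) = 5.98 / 1688 = 0.003542 m/d (same in every zone)
Zone A: v = q/n = 0.003542/0.30 = 0.01181 m/d → t_A = 50.1/0.01181 = 4243 d
Zone B: v = q/n = 0.003542/0.39 = 0.009083 m/d → t_B = 538/0.009083 = 59230 d
Zone C: v = q/n = 0.003542/0.32 = 0.01107 m/d → t_C = 332/0.01107 = 29990 d
Total t = 4243 + 59230 + 29990 = 93470 d
   = 93470 / 365 = 256 yr

256 years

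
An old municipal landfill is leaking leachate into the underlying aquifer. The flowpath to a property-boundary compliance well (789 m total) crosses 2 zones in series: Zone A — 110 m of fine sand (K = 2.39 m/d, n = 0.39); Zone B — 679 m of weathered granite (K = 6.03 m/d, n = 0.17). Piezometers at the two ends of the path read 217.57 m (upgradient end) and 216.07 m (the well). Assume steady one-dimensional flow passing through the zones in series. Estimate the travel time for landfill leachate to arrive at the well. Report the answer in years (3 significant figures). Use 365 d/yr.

45.9 years

Total head drop ΔH = 217.57 − 216.07 = 1.50 m
Continuity: the same q passes through each zone, so ΔH = q·Σ(L_j/K_j) — the zones act as resistances in series.
Σ(L/K) = 110/2.39 + 679/6.03 = 46.03 + 112.6 = 158.6 d
q = ΔH / Σ(L/K) = 1.50 / 158.6 = 0.009456 m/d (same in every zone)
Zone A: v = q/n = 0.009456/0.39 = 0.02425 m/d → t_A = 110/0.02425 = 4537 d
Zone B: v = q/n = 0.009456/0.17 = 0.05562 m/d → t_B = 679/0.05562 = 12210 d
Total t = 4537 + 12210 = 16740 d
   = 16740 / 365 = 45.9 yr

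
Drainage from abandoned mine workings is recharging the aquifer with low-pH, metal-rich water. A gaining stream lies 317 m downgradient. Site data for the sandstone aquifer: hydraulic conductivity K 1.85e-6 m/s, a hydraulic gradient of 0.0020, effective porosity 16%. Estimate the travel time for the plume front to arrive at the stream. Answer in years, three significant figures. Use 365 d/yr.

435 years

K = 1.85e-6 m/s × 86400 s/d = 0.1598 m/d
Specific discharge q = 0.1598 × 0.0020 = 3.197e-4 m/d
Average linear velocity = 3.197e-4 / 0.16 = 0.001998 m/d
t = L / v = 317 / 0.001998 = 158700 d
   = 158700 / 365 = 435 yr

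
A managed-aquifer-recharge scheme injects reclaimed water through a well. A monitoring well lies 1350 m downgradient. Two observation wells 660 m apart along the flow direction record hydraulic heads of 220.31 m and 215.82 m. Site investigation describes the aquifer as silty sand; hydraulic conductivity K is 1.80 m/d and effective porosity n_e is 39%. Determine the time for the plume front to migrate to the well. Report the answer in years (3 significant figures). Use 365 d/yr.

118 years

Hydraulic gradient i = (220.31 − 215.82) / 660 = 4.49 / 660 = 0.006803
Darcy flux q = K·i = 1.80 × 0.006803 = 0.01225 m/d
Average linear velocity = 0.01225 / 0.39 = 0.03140 m/d
t = L / v = 1350 / 0.03140 = 43000 d
   = 43000 / 365 = 118 yr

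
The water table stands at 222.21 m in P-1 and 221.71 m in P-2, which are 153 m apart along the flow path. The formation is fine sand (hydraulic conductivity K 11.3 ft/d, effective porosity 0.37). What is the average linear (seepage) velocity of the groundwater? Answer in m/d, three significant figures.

Hydraulic gradient i = (222.21 − 221.71) / 153 = 0.50 / 153 = 0.003268
K = 11.3 ft/d × 0.3048 = 3.444 m/d
Darcy flux q = K·i = 3.444 × 0.003268 = 0.01126 m/d
Seepage velocity v = q / n = 0.01126 / 0.37 = 0.03042 m/d

0.0304 m/d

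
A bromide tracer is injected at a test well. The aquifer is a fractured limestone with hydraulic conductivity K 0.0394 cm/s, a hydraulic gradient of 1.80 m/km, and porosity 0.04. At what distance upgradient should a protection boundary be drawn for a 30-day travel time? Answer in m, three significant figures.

46.0 m

K = 0.0394 cm/s × 864 = 34.04 m/d
q = Ki = 34.04 × 0.0018 = 0.06127 m/d
v_s = q/n_e = 0.06127/0.04 = 1.532 m/d
L = v × T = 1.532 × 30 = 45.96 m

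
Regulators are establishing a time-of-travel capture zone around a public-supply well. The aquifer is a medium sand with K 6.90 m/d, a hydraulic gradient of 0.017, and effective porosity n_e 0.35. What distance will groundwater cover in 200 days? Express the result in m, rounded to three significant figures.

67.0 m

Darcy flux q = K·i = 6.90 × 0.017 = 0.1173 m/d
v = Ki/n = 6.90·0.017/0.35 = 0.3351 m/d
L = v × T = 0.3351 × 200 = 67.03 m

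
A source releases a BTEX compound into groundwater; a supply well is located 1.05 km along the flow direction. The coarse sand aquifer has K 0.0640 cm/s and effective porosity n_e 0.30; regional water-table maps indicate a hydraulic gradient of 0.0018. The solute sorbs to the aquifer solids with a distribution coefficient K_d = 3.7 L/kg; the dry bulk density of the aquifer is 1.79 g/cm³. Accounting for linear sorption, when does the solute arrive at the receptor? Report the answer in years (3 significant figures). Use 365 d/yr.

K = 0.0640 cm/s × 864 = 55.30 m/d
Specific discharge q = 55.30 × 0.0018 = 0.09953 m/d
v_s = q/n_e = 0.09953/0.30 = 0.3318 m/d
Retardation R = 1 + ρ_b·K_d/n = 1 + 1.79×3.7/0.30 = 23.08
Contaminant velocity v_c = v/R = 0.3318/23.08 = 0.01438 m/d
L = 1.05 km = 1050 m
t = L/v_c = 1050/0.01438 = 73030 d
   = 73030/365 = 200 yr

200 years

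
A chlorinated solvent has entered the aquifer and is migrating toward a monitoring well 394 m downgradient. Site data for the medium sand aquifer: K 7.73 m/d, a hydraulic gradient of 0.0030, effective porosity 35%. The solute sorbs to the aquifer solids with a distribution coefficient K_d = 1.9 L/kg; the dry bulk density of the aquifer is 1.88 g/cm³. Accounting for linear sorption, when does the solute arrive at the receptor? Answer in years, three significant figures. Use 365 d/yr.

183 years

Specific discharge q = 7.73 × 0.0030 = 0.02319 m/d
Average linear velocity = 0.02319 / 0.35 = 0.06626 m/d
Retardation R = 1 + ρ_b·K_d/n = 1 + 1.88×1.9/0.35 = 11.21
Contaminant velocity v_c = v/R = 0.06626/11.21 = 0.005913 m/d
t = L/v_c = 394/0.005913 = 66640 d
   = 66640/365 = 183 yr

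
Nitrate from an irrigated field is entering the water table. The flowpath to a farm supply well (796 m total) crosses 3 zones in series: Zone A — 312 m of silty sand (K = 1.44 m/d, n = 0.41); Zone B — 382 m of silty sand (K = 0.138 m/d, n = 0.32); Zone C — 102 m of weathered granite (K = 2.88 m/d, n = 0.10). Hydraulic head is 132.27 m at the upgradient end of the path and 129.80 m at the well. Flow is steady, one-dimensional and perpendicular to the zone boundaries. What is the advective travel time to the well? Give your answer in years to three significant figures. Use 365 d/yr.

872 years

Total head drop ΔH = 132.27 − 129.80 = 2.47 m
Steady 1-D flow in series ⇒ the Darcy flux q is identical in every zone and the zone head losses add (resistances L/K in series).
Σ(L/K) = 312/1.44 + 382/0.138 + 102/2.88 = 216.7 + 2768 + 35.42 = 3020 d
q = ΔH / Σ(L/K) = 2.47 / 3020 = 8.178e-4 m/d (same in every zone)
Zone A: v = q/n = 8.178e-4/0.41 = 0.001995 m/d → t_A = 312/0.001995 = 156400 d
Zone B: v = q/n = 8.178e-4/0.32 = 0.002556 m/d → t_B = 382/0.002556 = 149500 d
Zone C: v = q/n = 8.178e-4/0.10 = 0.008178 m/d → t_C = 102/0.008178 = 12470 d
Total t = 156400 + 149500 + 12470 = 318400 d
   = 318400 / 365 = 872 yr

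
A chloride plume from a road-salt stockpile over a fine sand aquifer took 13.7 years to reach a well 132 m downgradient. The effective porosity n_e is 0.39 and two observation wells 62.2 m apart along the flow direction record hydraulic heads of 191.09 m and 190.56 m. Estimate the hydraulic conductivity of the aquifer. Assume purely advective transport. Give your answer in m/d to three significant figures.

1.21 m/d

Hydraulic gradient i = (191.09 − 190.56) / 62.2 = 0.53 / 62.2 = 0.008521
t = 13.7 years = 5001 d
v = L / t = 132 / 5001 = 0.02640 m/d
K = v · n / i = 0.02640 × 0.39 / 0.008521 = 1.21 m/d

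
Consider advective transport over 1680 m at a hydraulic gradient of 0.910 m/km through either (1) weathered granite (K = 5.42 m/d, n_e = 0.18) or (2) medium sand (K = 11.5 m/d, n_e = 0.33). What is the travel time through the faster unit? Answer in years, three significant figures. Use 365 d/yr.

Unit 1 (weathered granite): v = 5.42×9.1e-4/0.18 = 0.02740 m/d, t = 1680/0.02740 = 61310 d
Unit 2 (medium sand): v = 11.5×9.1e-4/0.33 = 0.03171 m/d, t = 1680/0.03171 = 52980 d
Faster: 52980 d / 365 = 145 yr

145 years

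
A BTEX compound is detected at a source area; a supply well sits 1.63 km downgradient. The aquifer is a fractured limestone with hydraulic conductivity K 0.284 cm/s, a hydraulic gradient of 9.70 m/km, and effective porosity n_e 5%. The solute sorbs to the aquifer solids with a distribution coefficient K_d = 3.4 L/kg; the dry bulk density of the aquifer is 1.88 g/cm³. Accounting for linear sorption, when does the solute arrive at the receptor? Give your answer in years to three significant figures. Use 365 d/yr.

12.1 years

K = 0.284 cm/s × 864 = 245.4 m/d
Specific discharge q = 245.4 × 0.0097 = 2.380 m/d
Average linear velocity = 2.380 / 0.05 = 47.60 m/d
Retardation R = 1 + ρ_b·K_d/n = 1 + 1.88×3.4/0.05 = 128.8
Contaminant velocity v_c = v/R = 47.60/128.8 = 0.3695 m/d
L = 1.63 km = 1630 m
t = L/v_c = 1630/0.3695 = 4412 d
   = 4412/365 = 12.1 yr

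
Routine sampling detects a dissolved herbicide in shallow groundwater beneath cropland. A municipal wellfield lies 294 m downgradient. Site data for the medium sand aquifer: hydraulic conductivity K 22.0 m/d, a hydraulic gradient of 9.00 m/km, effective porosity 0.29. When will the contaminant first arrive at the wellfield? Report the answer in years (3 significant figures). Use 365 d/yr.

1.18 years

q = Ki = 22.0 × 0.0090 = 0.1980 m/d
v = Ki/n = 22.0·0.0090/0.29 = 0.6828 m/d
t = L / v = 294 / 0.6828 = 430.6 d
   = 430.6 / 365 = 1.18 yr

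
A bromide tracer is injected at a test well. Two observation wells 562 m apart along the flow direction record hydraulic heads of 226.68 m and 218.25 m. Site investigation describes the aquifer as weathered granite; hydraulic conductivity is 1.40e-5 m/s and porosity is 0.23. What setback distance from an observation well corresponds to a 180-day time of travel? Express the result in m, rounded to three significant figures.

Hydraulic gradient i = (226.68 − 218.25) / 562 = 8.43 / 562 = 0.01500
K = 1.40e-5 m/s × 86400 s/d = 1.210 m/d
Darcy flux q = K·i = 1.210 × 0.01500 = 0.01814 m/d
v = Ki/n = 1.210·0.01500/0.23 = 0.07889 m/d
L = v × T = 0.07889 × 180 = 14.20 m

14.2 m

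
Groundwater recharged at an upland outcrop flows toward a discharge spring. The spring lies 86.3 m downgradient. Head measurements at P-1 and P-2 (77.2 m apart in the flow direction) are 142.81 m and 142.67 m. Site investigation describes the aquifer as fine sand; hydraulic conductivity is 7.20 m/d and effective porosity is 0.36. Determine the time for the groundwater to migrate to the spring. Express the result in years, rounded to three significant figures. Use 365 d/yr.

6.52 years

Hydraulic gradient i = (142.81 − 142.67) / 77.2 = 0.14 / 77.2 = 0.001813
Specific discharge q = 7.20 × 0.001813 = 0.01306 m/d
v_s = q/n_e = 0.01306/0.36 = 0.03627 m/d
t = L / v = 86.3 / 0.03627 = 2379 d
   = 2379 / 365 = 6.52 yr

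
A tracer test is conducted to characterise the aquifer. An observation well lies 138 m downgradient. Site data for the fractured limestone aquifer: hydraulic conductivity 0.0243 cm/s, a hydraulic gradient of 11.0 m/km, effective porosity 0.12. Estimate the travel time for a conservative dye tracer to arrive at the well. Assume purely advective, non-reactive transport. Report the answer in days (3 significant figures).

K = 0.0243 cm/s × 864 = 21.00 m/d
Darcy flux q = K·i = 21.00 × 0.011 = 0.2309 m/d
v_s = q/n_e = 0.2309/0.12 = 1.925 m/d
t = L / v = 138 / 1.925 = 71.70 d

71.7 days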